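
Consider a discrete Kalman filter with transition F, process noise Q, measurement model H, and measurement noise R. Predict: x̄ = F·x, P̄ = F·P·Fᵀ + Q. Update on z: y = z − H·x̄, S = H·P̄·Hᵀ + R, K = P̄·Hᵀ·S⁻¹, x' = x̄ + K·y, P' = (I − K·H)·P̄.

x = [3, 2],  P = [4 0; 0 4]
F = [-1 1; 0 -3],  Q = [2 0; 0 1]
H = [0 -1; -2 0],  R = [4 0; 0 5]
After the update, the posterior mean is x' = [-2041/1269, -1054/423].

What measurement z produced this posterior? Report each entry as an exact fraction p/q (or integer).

x̄ = F·x = [-1, -6]
P̄ = F·P·Fᵀ + Q = [10 -12; -12 37]
S = H·P̄·Hᵀ + R = [41 -24; -24 45]
K = P̄·Hᵀ·S⁻¹ = [20/423 -532/1269; -121/141 32/423]
x' − x̄ = [-772/1269, 1484/423] = K·y
y = (KᵀK)⁻¹·Kᵀ·(x' − x̄) = [-4, 1]
z = y + H·x̄ = [-4, 1] + [6, 2] = [2, 3]

z = [2, 3]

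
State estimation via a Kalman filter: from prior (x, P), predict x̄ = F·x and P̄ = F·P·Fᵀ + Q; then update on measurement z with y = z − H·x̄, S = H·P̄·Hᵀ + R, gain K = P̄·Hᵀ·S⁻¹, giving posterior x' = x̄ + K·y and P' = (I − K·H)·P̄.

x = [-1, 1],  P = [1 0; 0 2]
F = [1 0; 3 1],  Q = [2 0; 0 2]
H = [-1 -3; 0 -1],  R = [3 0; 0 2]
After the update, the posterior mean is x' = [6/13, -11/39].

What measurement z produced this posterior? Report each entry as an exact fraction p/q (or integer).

x̄ = F·x = [-1, -2]
P̄ = F·P·Fᵀ + Q = [3 3; 3 13]
S = H·P̄·Hᵀ + R = [141 42; 42 15]
K = P̄·Hᵀ·S⁻¹ = [-2/13 3/13; -28/117 -23/117]
x' − x̄ = [19/13, 67/39] = K·y
y = (KᵀK)⁻¹·Kᵀ·(x' − x̄) = [-8, 1]
z = y + H·x̄ = [-8, 1] + [7, 2] = [-1, 3]

z = [-1, 3]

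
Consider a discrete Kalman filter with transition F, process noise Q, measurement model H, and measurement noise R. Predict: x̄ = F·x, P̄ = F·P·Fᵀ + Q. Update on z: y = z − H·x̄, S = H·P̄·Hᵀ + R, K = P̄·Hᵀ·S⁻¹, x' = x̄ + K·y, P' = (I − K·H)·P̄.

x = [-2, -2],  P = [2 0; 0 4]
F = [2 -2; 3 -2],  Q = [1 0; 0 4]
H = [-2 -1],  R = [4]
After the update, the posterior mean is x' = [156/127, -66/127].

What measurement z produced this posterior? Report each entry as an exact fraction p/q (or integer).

x̄ = F·x = [0, -2]
P̄ = F·P·Fᵀ + Q = [25 28; 28 38]
S = H·P̄·Hᵀ + R = [254]
K = P̄·Hᵀ·S⁻¹ = [-39/127; -47/127]
x' − x̄ = [156/127, 188/127] = K·y
y = (KᵀK)⁻¹·Kᵀ·(x' − x̄) = [-4]
z = y + H·x̄ = [-4] + [2] = [-2]

z = [-2]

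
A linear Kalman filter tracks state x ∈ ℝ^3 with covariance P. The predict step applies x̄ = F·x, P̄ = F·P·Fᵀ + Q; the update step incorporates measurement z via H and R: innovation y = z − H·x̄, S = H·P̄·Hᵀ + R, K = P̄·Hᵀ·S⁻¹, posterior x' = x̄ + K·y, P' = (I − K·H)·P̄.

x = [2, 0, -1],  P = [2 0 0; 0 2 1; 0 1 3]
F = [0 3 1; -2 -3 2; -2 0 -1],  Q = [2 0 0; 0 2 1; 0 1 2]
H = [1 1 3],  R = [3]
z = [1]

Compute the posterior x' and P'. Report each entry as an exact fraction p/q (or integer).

x̄ = F·x = [-1, -6, -3]
P̄ = F·P·Fᵀ + Q = [29 -9 -6; -9 28 6; -6 6 13]
y = z − H·x̄ = [17]
S = H·P̄·Hᵀ + R = [159]
K = P̄·Hᵀ·S⁻¹ = [2/159; 37/159; 13/53]
x' = x̄ + K·y = [-125/159, -325/159, 62/53]
P' = (I − K·H)·P̄ = [4607/159 -1505/159 -344/53; -1505/159 3083/159 -163/53; -344/53 -163/53 182/53]

x' = [-125/159, -325/159, 62/53]
P' = [4607/159 -1505/159 -344/53; -1505/159 3083/159 -163/53; -344/53 -163/53 182/53]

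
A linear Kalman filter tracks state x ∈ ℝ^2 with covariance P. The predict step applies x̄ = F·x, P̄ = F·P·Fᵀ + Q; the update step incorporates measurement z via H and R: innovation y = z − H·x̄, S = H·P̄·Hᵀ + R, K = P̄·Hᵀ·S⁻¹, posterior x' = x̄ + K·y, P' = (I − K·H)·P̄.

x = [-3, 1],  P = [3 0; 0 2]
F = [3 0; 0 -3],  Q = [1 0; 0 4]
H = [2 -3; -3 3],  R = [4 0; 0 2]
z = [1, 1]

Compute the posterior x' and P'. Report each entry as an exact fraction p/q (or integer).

x̄ = F·x = [-9, -3]
P̄ = F·P·Fᵀ + Q = [28 0; 0 22]
y = z − H·x̄ = [10, -17]
S = H·P̄·Hᵀ + R = [314 -366; -366 452]
K = P̄·Hᵀ·S⁻¹ = [-1358/1993 -1470/1993; -1419/1993 -858/1993]
x' = x̄ + K·y = [-6527/1993, -5583/1993]
P' = (I − K·H)·P̄ = [8372/1993 7392/1993; 7392/1993 6820/1993]

x' = [-6527/1993, -5583/1993]
P' = [8372/1993 7392/1993; 7392/1993 6820/1993]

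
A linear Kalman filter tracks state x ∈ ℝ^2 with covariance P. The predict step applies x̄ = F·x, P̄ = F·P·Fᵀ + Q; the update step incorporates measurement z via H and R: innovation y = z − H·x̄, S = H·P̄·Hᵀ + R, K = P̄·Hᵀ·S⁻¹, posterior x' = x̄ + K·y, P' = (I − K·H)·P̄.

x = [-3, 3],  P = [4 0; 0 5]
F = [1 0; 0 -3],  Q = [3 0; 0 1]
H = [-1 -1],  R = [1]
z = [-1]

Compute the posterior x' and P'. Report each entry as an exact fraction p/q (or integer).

x' = [-71/54, 56/27]
P' = [329/54 -161/27; -161/27 184/27]

x̄ = F·x = [-3, -9]
P̄ = F·P·Fᵀ + Q = [7 0; 0 46]
y = z − H·x̄ = [-13]
S = H·P̄·Hᵀ + R = [54]
K = P̄·Hᵀ·S⁻¹ = [-7/54; -23/27]
x' = x̄ + K·y = [-71/54, 56/27]
P' = (I − K·H)·P̄ = [329/54 -161/27; -161/27 184/27]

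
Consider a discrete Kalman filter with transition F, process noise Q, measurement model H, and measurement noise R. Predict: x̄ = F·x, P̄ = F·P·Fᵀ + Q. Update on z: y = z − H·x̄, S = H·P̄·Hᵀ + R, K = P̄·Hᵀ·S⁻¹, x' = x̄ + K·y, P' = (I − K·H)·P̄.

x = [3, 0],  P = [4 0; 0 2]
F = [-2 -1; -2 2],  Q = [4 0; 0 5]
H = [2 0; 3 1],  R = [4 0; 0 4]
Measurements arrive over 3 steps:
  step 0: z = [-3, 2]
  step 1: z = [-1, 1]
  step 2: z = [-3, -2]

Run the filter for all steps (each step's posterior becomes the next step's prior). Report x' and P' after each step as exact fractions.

step 0: x' = [-221/295, 2771/885], P' = [194/295 -478/295; -478/295 6538/885]
step 1: x' = [-267130/351641, 1264267/351641], P' = [290974/351641 -824402/351641; -824402/351641 3613330/351641]
step 2: x' = [-99992672/59250927, 612255718/177752781], P' = [16987078/19750309 -147224254/59250927; -147224254/59250927 1933289210/177752781]

step 0: x̄ = F·x = [-6, -6]
step 0: P̄ = F·P·Fᵀ + Q = [22 12; 12 29]
step 0: y = z − H·x̄ = [9, 26]
step 0: S = H·P̄·Hᵀ + R = [92 156; 156 303]
step 0: K = P̄·Hᵀ·S⁻¹ = [97/295 26/295; -239/295 559/885]
step 0: x' = x̄ + K·y = [-221/295, 2771/885]
step 0: P' = (I − K·H)·P̄ = [194/295 -478/295; -478/295 6538/885]
step 1: x̄ = F·x = [-289/177, 6868/885]
step 1: P̄ = F·P·Fᵀ + Q = [1334/177 -1576/177; -1576/177 44377/885]
step 1: y = z − H·x̄ = [401/177, -1648/885]
step 1: S = H·P̄·Hᵀ + R = [6044/177 4852/177; 4852/177 60667/885]
step 1: K = P̄·Hᵀ·S⁻¹ = [145487/351641 12130/351641; -412201/351641 285031/351641]
step 1: x' = x̄ + K·y = [-267130/351641, 1264267/351641]
step 1: P' = (I − K·H)·P̄ = [290974/351641 -824402/351641; -824402/351641 3613330/351641]
step 2: x̄ = F·x = [-730007/351641, 3062794/351641]
step 2: P̄ = F·P·Fᵀ + Q = [2886182/351641 -4413960/351641; -4413960/351641 23970637/351641]
step 2: y = z − H·x̄ = [405091/351641, -1576055/351641]
step 2: S = H·P̄·Hᵀ + R = [12951292/351641 8489172/351641; 8489172/351641 24869079/351641]
step 2: K = P̄·Hᵀ·S⁻¹ = [8493539/19750309 1414862/59250927; -73612127/59250927 152067731/177752781]
step 2: x' = x̄ + K·y = [-99992672/59250927, 612255718/177752781]
step 2: P' = (I − K·H)·P̄ = [16987078/19750309 -147224254/59250927; -147224254/59250927 1933289210/177752781]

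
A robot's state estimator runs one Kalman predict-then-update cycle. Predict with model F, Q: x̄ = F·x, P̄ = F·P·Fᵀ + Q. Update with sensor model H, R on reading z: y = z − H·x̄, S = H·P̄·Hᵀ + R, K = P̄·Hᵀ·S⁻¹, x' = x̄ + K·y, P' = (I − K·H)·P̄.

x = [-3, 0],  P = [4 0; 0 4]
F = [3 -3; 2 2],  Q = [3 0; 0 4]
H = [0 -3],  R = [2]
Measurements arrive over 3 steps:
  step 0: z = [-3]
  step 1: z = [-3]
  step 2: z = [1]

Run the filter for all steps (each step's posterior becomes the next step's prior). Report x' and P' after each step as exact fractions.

step 0: x̄ = F·x = [-9, -6]
step 0: P̄ = F·P·Fᵀ + Q = [75 0; 0 36]
step 0: y = z − H·x̄ = [-21]
step 0: S = H·P̄·Hᵀ + R = [326]
step 0: K = P̄·Hᵀ·S⁻¹ = [0; -54/163]
step 0: x' = x̄ + K·y = [-9, 156/163]
step 0: P' = (I − K·H)·P̄ = [75 0; 0 36/163]
step 1: x̄ = F·x = [-4869/163, -2622/163]
step 1: P̄ = F·P·Fᵀ + Q = [110838/163 73134/163; 73134/163 49696/163]
step 1: y = z − H·x̄ = [-8355/163]
step 1: S = H·P̄·Hᵀ + R = [447590/163]
step 1: K = P̄·Hᵀ·S⁻¹ = [-109701/223795; -74544/223795]
step 1: x' = x̄ + K·y = [-212400/44759, 44202/44759]
step 1: P' = (I − K·H)·P̄ = [4517616/223795 73134/223795; 73134/223795 49696/223795]
step 2: x̄ = F·x = [-769806/44759, -336396/44759]
step 2: P̄ = F·P·Fᵀ + Q = [40460781/223795 5361504/44759; 5361504/44759 3949900/44759]
step 2: y = z − H·x̄ = [-964429/44759]
step 2: S = H·P̄·Hᵀ + R = [35638618/44759]
step 2: K = P̄·Hᵀ·S⁻¹ = [-8042256/17819309; -5924850/17819309]
step 2: x' = x̄ + K·y = [-133184970/17819309, -6261246/17819309]
step 2: P' = (I − K·H)·P̄ = [1657864191/89096545 5361504/17819309; 5361504/17819309 3949900/17819309]

step 0: x' = [-9, 156/163], P' = [75 0; 0 36/163]
step 1: x' = [-212400/44759, 44202/44759], P' = [4517616/223795 73134/223795; 73134/223795 49696/223795]
step 2: x' = [-133184970/17819309, -6261246/17819309], P' = [1657864191/89096545 5361504/17819309; 5361504/17819309 3949900/17819309]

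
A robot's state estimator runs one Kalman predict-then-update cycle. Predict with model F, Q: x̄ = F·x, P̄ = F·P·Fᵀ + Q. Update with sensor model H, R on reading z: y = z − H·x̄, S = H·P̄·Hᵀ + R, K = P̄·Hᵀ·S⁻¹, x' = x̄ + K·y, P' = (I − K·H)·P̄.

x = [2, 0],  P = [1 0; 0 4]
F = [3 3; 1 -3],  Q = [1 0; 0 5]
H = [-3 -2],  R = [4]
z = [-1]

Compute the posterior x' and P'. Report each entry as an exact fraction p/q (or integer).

x' = [-186/95, 139/38]
P' = [1778/95 -519/19; -519/19 1551/38]

x̄ = F·x = [6, 2]
P̄ = F·P·Fᵀ + Q = [46 -33; -33 42]
y = z − H·x̄ = [21]
S = H·P̄·Hᵀ + R = [190]
K = P̄·Hᵀ·S⁻¹ = [-36/95; 3/38]
x' = x̄ + K·y = [-186/95, 139/38]
P' = (I − K·H)·P̄ = [1778/95 -519/19; -519/19 1551/38]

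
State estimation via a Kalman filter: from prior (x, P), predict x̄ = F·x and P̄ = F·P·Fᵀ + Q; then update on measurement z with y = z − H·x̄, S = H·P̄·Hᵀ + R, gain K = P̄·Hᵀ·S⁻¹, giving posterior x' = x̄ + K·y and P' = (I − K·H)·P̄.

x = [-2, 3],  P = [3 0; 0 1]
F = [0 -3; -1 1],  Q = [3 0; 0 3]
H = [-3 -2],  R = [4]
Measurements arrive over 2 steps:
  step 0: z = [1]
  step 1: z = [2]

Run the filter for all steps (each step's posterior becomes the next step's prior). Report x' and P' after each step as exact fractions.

step 0: x̄ = F·x = [-9, 5]
step 0: P̄ = F·P·Fᵀ + Q = [12 -3; -3 7]
step 0: y = z − H·x̄ = [-16]
step 0: S = H·P̄·Hᵀ + R = [104]
step 0: K = P̄·Hᵀ·S⁻¹ = [-15/52; -5/104]
step 0: x' = x̄ + K·y = [-57/13, 75/13]
step 0: P' = (I − K·H)·P̄ = [87/26 -231/52; -231/52 703/104]
step 1: x̄ = F·x = [-225/13, 132/13]
step 1: P̄ = F·P·Fᵀ + Q = [6639/104 -3495/104; -3495/104 2287/104]
step 1: y = z − H·x̄ = [-385/13]
step 1: S = H·P̄·Hᵀ + R = [27375/104]
step 1: K = P̄·Hᵀ·S⁻¹ = [-4309/9125; 5911/27375]
step 1: x' = x̄ + K·y = [-6064/1825, 20581/5475]
step 1: P' = (I − K·H)·P̄ = [46908/9125 -61744/9125; -61744/9125 266026/27375]

step 0: x' = [-57/13, 75/13], P' = [87/26 -231/52; -231/52 703/104]
step 1: x' = [-6064/1825, 20581/5475], P' = [46908/9125 -61744/9125; -61744/9125 266026/27375]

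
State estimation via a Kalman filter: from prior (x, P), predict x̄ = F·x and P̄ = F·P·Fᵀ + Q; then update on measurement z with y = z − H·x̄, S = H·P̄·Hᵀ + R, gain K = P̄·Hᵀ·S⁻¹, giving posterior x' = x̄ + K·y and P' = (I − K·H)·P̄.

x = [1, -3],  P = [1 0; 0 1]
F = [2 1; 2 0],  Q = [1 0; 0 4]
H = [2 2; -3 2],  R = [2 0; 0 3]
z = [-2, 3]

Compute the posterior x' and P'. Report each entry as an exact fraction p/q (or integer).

x' = [-1853/1773, 62/591]
P' = [338/1773 4/591; 4/591 56/197]

x̄ = F·x = [-1, 2]
P̄ = F·P·Fᵀ + Q = [6 4; 4 8]
y = z − H·x̄ = [-4, -4]
S = H·P̄·Hᵀ + R = [90 -12; -12 41]
K = P̄·Hᵀ·S⁻¹ = [350/1773 -110/591; 172/591 36/197]
x' = x̄ + K·y = [-1853/1773, 62/591]
P' = (I − K·H)·P̄ = [338/1773 4/591; 4/591 56/197]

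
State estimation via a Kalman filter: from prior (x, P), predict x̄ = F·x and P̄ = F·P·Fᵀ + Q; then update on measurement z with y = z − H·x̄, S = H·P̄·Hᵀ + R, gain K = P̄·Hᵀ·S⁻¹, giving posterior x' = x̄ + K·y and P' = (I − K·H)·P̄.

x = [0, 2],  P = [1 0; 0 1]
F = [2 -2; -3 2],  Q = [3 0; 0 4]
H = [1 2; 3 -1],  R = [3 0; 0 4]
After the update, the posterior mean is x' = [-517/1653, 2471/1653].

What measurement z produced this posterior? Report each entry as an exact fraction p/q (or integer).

x̄ = F·x = [-4, 4]
P̄ = F·P·Fᵀ + Q = [11 -10; -10 17]
S = H·P̄·Hᵀ + R = [42 -51; -51 180]
K = P̄·Hᵀ·S⁻¹ = [191/1653 449/1653; 641/1653 -250/1653]
x' − x̄ = [6095/1653, -4141/1653] = K·y
y = (KᵀK)⁻¹·Kᵀ·(x' − x̄) = [-1, 14]
z = y + H·x̄ = [-1, 14] + [4, -16] = [3, -2]

z = [3, -2]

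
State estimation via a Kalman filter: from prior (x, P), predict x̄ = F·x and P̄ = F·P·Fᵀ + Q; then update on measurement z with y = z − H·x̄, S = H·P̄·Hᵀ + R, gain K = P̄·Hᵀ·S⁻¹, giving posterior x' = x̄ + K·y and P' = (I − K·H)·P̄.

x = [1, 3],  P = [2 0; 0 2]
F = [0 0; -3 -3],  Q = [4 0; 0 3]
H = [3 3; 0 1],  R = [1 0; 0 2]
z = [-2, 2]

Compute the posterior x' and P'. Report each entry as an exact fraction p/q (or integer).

x' = [-2928/2219, 1530/2219]
P' = [2972/2219 -2808/2219; -2808/2219 2886/2219]

x̄ = F·x = [0, -12]
P̄ = F·P·Fᵀ + Q = [4 0; 0 39]
y = z − H·x̄ = [34, 14]
S = H·P̄·Hᵀ + R = [388 117; 117 41]
K = P̄·Hᵀ·S⁻¹ = [492/2219 -1404/2219; 234/2219 1443/2219]
x' = x̄ + K·y = [-2928/2219, 1530/2219]
P' = (I − K·H)·P̄ = [2972/2219 -2808/2219; -2808/2219 2886/2219]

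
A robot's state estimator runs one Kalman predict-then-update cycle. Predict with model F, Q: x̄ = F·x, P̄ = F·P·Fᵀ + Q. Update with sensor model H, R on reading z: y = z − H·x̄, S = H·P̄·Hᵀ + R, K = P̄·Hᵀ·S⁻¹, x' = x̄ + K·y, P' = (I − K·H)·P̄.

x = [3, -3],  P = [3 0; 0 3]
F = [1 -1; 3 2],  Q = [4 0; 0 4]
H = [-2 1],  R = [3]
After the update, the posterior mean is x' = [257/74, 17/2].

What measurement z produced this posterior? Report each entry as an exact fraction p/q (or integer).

x̄ = F·x = [6, 3]
P̄ = F·P·Fᵀ + Q = [10 3; 3 43]
S = H·P̄·Hᵀ + R = [74]
K = P̄·Hᵀ·S⁻¹ = [-17/74; 1/2]
x' − x̄ = [-187/74, 11/2] = K·y
y = (KᵀK)⁻¹·Kᵀ·(x' − x̄) = [11]
z = y + H·x̄ = [11] + [-9] = [2]

z = [2]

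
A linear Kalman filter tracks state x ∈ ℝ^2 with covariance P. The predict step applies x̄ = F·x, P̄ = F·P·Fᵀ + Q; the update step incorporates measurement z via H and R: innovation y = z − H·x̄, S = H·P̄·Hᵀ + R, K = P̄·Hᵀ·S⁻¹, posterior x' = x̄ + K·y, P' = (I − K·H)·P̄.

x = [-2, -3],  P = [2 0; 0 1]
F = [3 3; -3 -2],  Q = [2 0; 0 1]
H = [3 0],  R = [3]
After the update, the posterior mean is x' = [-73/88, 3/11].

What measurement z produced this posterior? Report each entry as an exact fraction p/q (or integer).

z = [-2]

x̄ = F·x = [-15, 12]
P̄ = F·P·Fᵀ + Q = [29 -24; -24 23]
S = H·P̄·Hᵀ + R = [264]
K = P̄·Hᵀ·S⁻¹ = [29/88; -3/11]
x' − x̄ = [1247/88, -129/11] = K·y
y = (KᵀK)⁻¹·Kᵀ·(x' − x̄) = [43]
z = y + H·x̄ = [43] + [-45] = [-2]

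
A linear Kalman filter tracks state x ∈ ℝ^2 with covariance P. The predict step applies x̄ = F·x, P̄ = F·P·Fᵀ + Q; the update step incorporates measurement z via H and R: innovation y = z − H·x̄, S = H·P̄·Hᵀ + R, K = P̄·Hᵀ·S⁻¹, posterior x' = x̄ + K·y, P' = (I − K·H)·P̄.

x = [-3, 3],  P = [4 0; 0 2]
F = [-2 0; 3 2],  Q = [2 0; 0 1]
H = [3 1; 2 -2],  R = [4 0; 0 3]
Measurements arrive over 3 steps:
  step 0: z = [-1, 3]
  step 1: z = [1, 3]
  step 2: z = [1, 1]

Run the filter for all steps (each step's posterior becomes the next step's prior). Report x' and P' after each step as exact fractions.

step 0: x' = [2418/5651, -5649/5651], P' = [1554/5651 450/5651; 450/5651 3534/5651]
step 1: x' = [223094/475973, -8051177/8091541], P' = [123614/475973 33134/475973; 33134/475973 4750210/8091541]
step 2: x' = [208338134/989088969, -296449381/989088969], P' = [256631542/989088969 68453062/989088969; 68453062/989088969 577651786/989088969]

step 0: x̄ = F·x = [6, -3]
step 0: P̄ = F·P·Fᵀ + Q = [18 -24; -24 45]
step 0: y = z − H·x̄ = [-16, -15]
step 0: S = H·P̄·Hᵀ + R = [67 114; 114 447]
step 0: K = P̄·Hᵀ·S⁻¹ = [1278/5651 736/5651; 1221/5651 -2056/5651]
step 0: x' = x̄ + K·y = [2418/5651, -5649/5651]
step 0: P' = (I − K·H)·P̄ = [1554/5651 450/5651; 450/5651 3534/5651]
step 1: x̄ = F·x = [-4836/5651, -4044/5651]
step 1: P̄ = F·P·Fᵀ + Q = [17518/5651 -11124/5651; -11124/5651 39173/5651]
step 1: y = z − H·x̄ = [24203/5651, 18537/5651]
step 1: S = H·P̄·Hᵀ + R = [152695/5651 71258/5651; 71258/5651 332709/5651]
step 1: K = P̄·Hᵀ·S⁻¹ = [100994/475973 60320/475973; 1610011/8091541 -2791288/8091541]
step 1: x' = x̄ + K·y = [223094/475973, -8051177/8091541]
step 1: P' = (I − K·H)·P̄ = [123614/475973 33134/475973; 33134/475973 4750210/8091541]
step 2: x̄ = F·x = [-446188/475973, -4724560/8091541]
step 2: P̄ = F·P·Fᵀ + Q = [1446402/475973 -874220/475973; -874220/475973 52764659/8091541]
step 2: y = z − H·x̄ = [35571689/8091541, 13812813/8091541]
step 2: S = H·P̄·Hᵀ + R = [217259889/8091541 101450646/8091541; 101450646/8091541 452582515/8091541]
step 2: K = P̄·Hᵀ·S⁻¹ = [209586922/989088969 41817440/329696323; 195752743/989088969 -113155272/329696323]
step 2: x' = x̄ + K·y = [208338134/989088969, -296449381/989088969]
step 2: P' = (I − K·H)·P̄ = [256631542/989088969 68453062/989088969; 68453062/989088969 577651786/989088969]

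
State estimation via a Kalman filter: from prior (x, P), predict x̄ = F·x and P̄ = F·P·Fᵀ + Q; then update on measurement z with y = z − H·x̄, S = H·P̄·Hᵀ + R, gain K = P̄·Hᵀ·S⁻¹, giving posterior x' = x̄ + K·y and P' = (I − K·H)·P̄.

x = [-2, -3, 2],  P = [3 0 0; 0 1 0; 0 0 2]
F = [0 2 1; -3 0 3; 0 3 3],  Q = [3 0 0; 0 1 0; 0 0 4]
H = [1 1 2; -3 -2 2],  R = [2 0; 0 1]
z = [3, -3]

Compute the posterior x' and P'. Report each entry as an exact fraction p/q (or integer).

x̄ = F·x = [-4, 12, -3]
P̄ = F·P·Fᵀ + Q = [9 6 12; 6 46 18; 12 18 31]
y = z − H·x̄ = [1, 15]
S = H·P̄·Hᵀ + R = [313 -109; -109 174]
K = P̄·Hᵀ·S⁻¹ = [5151/42581 -444/42581; 7246/42581 -13570/42581; 14918/42581 6898/42581]
x' = x̄ + K·y = [-171833/42581, 314668/42581, -9355/42581]
P' = (I − K·H)·P̄ = [175680/42581 -230658/42581 32640/42581; -230658/42581 316898/42581 -35874/42581; 32640/42581 -35874/42581 16535/42581]

x' = [-171833/42581, 314668/42581, -9355/42581]
P' = [175680/42581 -230658/42581 32640/42581; -230658/42581 316898/42581 -35874/42581; 32640/42581 -35874/42581 16535/42581]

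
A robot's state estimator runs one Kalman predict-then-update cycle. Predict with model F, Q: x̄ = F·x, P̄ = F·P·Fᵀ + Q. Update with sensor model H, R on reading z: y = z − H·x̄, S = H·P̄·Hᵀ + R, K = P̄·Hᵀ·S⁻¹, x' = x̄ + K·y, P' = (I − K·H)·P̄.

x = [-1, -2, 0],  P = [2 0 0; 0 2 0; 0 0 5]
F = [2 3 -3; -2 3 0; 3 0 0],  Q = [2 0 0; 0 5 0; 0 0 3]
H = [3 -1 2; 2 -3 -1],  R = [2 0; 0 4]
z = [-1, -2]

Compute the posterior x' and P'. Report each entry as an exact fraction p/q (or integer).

x' = [-41121/119135, 32726/119135, 9126/119135]
P' = [1427939/119135 1430051/119135 -1390839/119135; 1430051/119135 1475009/119135 -1388961/119135; -1390839/119135 -1388961/119135 1406229/119135]

x̄ = F·x = [-8, -4, -3]
P̄ = F·P·Fᵀ + Q = [73 10 12; 10 31 -12; 12 -12 21]
y = z − H·x̄ = [25, -1]
S = H·P̄·Hᵀ + R = [906 451; 451 356]
K = P̄·Hᵀ·S⁻¹ = [36044/119135 -10859/119135; 18611/119135 -43991/119135; 14451/119135 -5256/119135]
x' = x̄ + K·y = [-41121/119135, 32726/119135, 9126/119135]
P' = (I − K·H)·P̄ = [1427939/119135 1430051/119135 -1390839/119135; 1430051/119135 1475009/119135 -1388961/119135; -1390839/119135 -1388961/119135 1406229/119135]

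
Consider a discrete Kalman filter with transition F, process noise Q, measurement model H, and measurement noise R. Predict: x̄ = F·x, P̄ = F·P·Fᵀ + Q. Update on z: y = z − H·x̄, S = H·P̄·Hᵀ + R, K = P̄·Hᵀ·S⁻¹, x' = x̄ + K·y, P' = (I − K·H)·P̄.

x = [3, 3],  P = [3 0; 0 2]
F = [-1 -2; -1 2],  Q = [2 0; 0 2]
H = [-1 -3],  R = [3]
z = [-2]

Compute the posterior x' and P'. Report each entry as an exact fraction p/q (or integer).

x̄ = F·x = [-9, 3]
P̄ = F·P·Fᵀ + Q = [13 -5; -5 13]
y = z − H·x̄ = [-2]
S = H·P̄·Hᵀ + R = [103]
K = P̄·Hᵀ·S⁻¹ = [2/103; -34/103]
x' = x̄ + K·y = [-931/103, 377/103]
P' = (I − K·H)·P̄ = [1335/103 -447/103; -447/103 183/103]

x' = [-931/103, 377/103]
P' = [1335/103 -447/103; -447/103 183/103]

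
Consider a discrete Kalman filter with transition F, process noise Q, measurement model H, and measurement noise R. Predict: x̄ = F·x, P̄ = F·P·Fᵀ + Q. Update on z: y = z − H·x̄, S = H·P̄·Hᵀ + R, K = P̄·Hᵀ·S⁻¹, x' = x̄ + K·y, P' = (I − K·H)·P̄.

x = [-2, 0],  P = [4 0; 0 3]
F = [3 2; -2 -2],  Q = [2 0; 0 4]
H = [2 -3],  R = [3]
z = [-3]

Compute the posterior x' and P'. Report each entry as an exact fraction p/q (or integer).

x̄ = F·x = [-6, 4]
P̄ = F·P·Fᵀ + Q = [50 -36; -36 32]
y = z − H·x̄ = [21]
S = H·P̄·Hᵀ + R = [923]
K = P̄·Hᵀ·S⁻¹ = [16/71; -168/923]
x' = x̄ + K·y = [-90/71, 164/923]
P' = (I − K·H)·P̄ = [222/71 132/71; 132/71 1312/923]

x' = [-90/71, 164/923]
P' = [222/71 132/71; 132/71 1312/923]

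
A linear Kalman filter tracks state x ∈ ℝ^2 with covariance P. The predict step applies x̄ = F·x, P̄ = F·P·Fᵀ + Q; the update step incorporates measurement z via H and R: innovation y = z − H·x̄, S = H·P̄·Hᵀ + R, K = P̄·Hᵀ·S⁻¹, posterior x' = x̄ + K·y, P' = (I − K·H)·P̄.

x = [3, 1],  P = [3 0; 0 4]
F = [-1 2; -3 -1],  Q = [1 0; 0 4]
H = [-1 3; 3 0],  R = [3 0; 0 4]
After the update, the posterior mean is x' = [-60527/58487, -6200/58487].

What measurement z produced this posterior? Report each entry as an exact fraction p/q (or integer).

x̄ = F·x = [-1, -10]
P̄ = F·P·Fᵀ + Q = [20 1; 1 35]
S = H·P̄·Hᵀ + R = [332 -51; -51 184]
K = P̄·Hᵀ·S⁻¹ = [-68/58487 19053/58487; 19289/58487 6300/58487]
x' − x̄ = [-2040/58487, 578670/58487] = K·y
y = (KᵀK)⁻¹·Kᵀ·(x' − x̄) = [30, 0]
z = y + H·x̄ = [30, 0] + [-29, -3] = [1, -3]

z = [1, -3]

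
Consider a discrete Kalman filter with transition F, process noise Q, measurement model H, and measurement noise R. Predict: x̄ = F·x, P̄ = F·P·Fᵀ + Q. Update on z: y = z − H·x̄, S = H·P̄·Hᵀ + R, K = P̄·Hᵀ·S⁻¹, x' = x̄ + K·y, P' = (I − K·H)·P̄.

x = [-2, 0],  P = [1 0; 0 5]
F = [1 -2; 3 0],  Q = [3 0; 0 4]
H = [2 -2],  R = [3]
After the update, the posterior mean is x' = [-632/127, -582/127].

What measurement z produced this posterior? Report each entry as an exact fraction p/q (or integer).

z = [-1]

x̄ = F·x = [-2, -6]
P̄ = F·P·Fᵀ + Q = [24 3; 3 13]
S = H·P̄·Hᵀ + R = [127]
K = P̄·Hᵀ·S⁻¹ = [42/127; -20/127]
x' − x̄ = [-378/127, 180/127] = K·y
y = (KᵀK)⁻¹·Kᵀ·(x' − x̄) = [-9]
z = y + H·x̄ = [-9] + [8] = [-1]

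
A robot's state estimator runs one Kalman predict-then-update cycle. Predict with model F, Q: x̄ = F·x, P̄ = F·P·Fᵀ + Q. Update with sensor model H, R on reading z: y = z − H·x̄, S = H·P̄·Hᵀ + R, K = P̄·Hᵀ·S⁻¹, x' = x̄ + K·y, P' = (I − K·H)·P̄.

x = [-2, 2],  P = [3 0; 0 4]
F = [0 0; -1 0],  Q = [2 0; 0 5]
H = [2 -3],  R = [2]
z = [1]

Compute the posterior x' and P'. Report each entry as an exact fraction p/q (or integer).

x̄ = F·x = [0, 2]
P̄ = F·P·Fᵀ + Q = [2 0; 0 8]
y = z − H·x̄ = [7]
S = H·P̄·Hᵀ + R = [82]
K = P̄·Hᵀ·S⁻¹ = [2/41; -12/41]
x' = x̄ + K·y = [14/41, -2/41]
P' = (I − K·H)·P̄ = [74/41 48/41; 48/41 40/41]

x' = [14/41, -2/41]
P' = [74/41 48/41; 48/41 40/41]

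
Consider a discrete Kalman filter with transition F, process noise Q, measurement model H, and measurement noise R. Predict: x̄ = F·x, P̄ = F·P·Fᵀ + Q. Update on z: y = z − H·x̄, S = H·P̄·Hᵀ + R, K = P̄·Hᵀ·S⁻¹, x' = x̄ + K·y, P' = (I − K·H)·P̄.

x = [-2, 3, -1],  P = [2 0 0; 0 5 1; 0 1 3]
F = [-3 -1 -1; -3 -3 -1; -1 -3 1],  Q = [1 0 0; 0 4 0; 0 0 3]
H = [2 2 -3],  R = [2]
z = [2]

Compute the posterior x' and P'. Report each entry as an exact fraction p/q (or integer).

x̄ = F·x = [4, -2, -8]
P̄ = F·P·Fᵀ + Q = [29 40 20; 40 76 48; 20 48 47]
y = z − H·x̄ = [-26]
S = H·P̄·Hᵀ + R = [349]
K = P̄·Hᵀ·S⁻¹ = [78/349; 88/349; -5/349]
x' = x̄ + K·y = [-632/349, -2986/349, -2662/349]
P' = (I − K·H)·P̄ = [4037/349 7096/349 7370/349; 7096/349 18780/349 17192/349; 7370/349 17192/349 16378/349]

x' = [-632/349, -2986/349, -2662/349]
P' = [4037/349 7096/349 7370/349; 7096/349 18780/349 17192/349; 7370/349 17192/349 16378/349]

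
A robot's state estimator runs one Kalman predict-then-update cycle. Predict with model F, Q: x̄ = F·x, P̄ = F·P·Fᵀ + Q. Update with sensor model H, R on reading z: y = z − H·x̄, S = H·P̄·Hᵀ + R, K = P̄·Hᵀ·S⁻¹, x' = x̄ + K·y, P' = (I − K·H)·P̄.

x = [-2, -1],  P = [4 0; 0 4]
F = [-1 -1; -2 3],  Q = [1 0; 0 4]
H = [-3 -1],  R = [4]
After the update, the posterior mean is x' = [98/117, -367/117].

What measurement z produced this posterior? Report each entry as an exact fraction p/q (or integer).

z = [1]

x̄ = F·x = [3, 1]
P̄ = F·P·Fᵀ + Q = [9 -4; -4 56]
S = H·P̄·Hᵀ + R = [117]
K = P̄·Hᵀ·S⁻¹ = [-23/117; -44/117]
x' − x̄ = [-253/117, -484/117] = K·y
y = (KᵀK)⁻¹·Kᵀ·(x' − x̄) = [11]
z = y + H·x̄ = [11] + [-10] = [1]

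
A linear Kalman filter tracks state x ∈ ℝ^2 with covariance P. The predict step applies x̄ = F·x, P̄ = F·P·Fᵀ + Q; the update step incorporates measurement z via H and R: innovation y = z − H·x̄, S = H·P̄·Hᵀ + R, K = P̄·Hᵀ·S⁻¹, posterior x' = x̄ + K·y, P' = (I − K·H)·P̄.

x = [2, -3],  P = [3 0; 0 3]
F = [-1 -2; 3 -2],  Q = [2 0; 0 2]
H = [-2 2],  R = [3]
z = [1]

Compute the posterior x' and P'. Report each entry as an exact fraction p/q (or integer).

x̄ = F·x = [4, 12]
P̄ = F·P·Fᵀ + Q = [17 3; 3 41]
y = z − H·x̄ = [-15]
S = H·P̄·Hᵀ + R = [211]
K = P̄·Hᵀ·S⁻¹ = [-28/211; 76/211]
x' = x̄ + K·y = [1264/211, 1392/211]
P' = (I − K·H)·P̄ = [2803/211 2761/211; 2761/211 2875/211]

x' = [1264/211, 1392/211]
P' = [2803/211 2761/211; 2761/211 2875/211]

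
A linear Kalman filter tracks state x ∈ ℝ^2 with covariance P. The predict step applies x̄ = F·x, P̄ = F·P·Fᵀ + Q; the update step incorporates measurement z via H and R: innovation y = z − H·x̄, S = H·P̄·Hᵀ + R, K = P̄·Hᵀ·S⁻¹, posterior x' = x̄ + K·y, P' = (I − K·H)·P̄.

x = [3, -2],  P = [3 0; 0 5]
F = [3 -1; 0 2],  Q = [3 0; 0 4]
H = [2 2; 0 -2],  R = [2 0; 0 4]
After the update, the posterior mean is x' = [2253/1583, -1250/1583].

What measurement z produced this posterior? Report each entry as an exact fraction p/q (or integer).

z = [1, 1]

x̄ = F·x = [11, -4]
P̄ = F·P·Fᵀ + Q = [35 -10; -10 24]
S = H·P̄·Hᵀ + R = [158 -56; -56 100]
K = P̄·Hᵀ·S⁻¹ = [765/1583 745/1583; 14/1583 -752/1583]
x' − x̄ = [-15160/1583, 5082/1583] = K·y
y = (KᵀK)⁻¹·Kᵀ·(x' − x̄) = [-13, -7]
z = y + H·x̄ = [-13, -7] + [14, 8] = [1, 1]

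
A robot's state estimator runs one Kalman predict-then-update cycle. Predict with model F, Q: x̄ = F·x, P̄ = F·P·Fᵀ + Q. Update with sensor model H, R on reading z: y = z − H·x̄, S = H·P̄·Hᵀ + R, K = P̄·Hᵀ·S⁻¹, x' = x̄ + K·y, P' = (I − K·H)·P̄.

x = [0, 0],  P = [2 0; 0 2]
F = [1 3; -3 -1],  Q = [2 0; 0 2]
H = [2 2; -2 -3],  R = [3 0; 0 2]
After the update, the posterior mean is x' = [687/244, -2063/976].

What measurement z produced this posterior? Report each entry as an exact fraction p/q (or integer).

x̄ = F·x = [0, 0]
P̄ = F·P·Fᵀ + Q = [22 -12; -12 22]
S = H·P̄·Hᵀ + R = [83 -100; -100 144]
K = P̄·Hᵀ·S⁻¹ = [65/61 167/244; -165/244 -743/976]
x' − x̄ = [687/244, -2063/976] = K·y
y = (KᵀK)⁻¹·Kᵀ·(x' − x̄) = [2, 1]
z = y + H·x̄ = [2, 1] + [0, 0] = [2, 1]

z = [2, 1]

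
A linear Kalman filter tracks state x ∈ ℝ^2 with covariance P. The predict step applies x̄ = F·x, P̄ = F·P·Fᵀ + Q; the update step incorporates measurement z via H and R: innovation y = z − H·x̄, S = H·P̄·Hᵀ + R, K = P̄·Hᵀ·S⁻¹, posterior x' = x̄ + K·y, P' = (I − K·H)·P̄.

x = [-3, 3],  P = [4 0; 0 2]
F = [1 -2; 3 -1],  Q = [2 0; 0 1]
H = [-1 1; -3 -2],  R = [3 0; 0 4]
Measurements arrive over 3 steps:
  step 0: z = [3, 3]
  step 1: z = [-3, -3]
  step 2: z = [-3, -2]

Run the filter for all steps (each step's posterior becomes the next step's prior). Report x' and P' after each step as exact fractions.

step 0: x̄ = F·x = [-9, -12]
step 0: P̄ = F·P·Fᵀ + Q = [14 16; 16 39]
step 0: y = z − H·x̄ = [6, -48]
step 0: S = H·P̄·Hᵀ + R = [24 -52; -52 478]
step 0: K = P̄·Hᵀ·S⁻¹ = [-723/2192 -209/1096; 2221/4384 -457/2192]
step 0: x' = x̄ + K·y = [-2001/1096, 2295/2192]
step 0: P' = (I − K·H)·P̄ = [601/1096 -967/2192; -967/2192 4729/4384]
step 1: x̄ = F·x = [-537/137, -14301/2192]
step 1: P̄ = F·P·Fᵀ + Q = [1182/137 944/137; 944/137 42353/4384]
step 1: y = z − H·x̄ = [-867/2192, -30477/1096]
step 1: S = H·P̄·Hᵀ + R = [32913/4384 -721/2192; -721/2192 222465/1096]
step 1: K = P̄·Hᵀ·S⁻¹ = [-801542/3340087 -653987/3340087; 1203755/3340087 -656150/3340087]
step 1: x' = x̄ + K·y = [5410599/3340087, -4021566/3340087]
step 1: P' = (I − K·H)·P̄ = [1485040/3340087 -919586/3340087; -919586/3340087 2691679/3340087]
step 2: x̄ = F·x = [13453731/3340087, 20253363/3340087]
step 2: P̄ = F·P·Fᵀ + Q = [22610274/3340087 16275580/3340087; 16275580/3340087 24914642/3340087]
step 2: y = z − H·x̄ = [-16819893/3340087, 74187745/3340087]
step 2: S = H·P̄·Hᵀ + R = [24994017/3340087 1725958/3340087; 1725958/3340087 511818342/3340087]
step 2: K = P̄·Hᵀ·S⁻¹ = [-459412808/1914533575 -373944683/1914533575; 687393254/1914533575 -371355746/1914533575]
step 2: x' = x̄ + K·y = [1719350782/1914533575, -100650941/1914533575]
step 2: P' = (I − K·H)·P̄ = [850451116/1914533575 -527787308/1914533575; -527787308/1914533575 1534392454/1914533575]

step 0: x' = [-2001/1096, 2295/2192], P' = [601/1096 -967/2192; -967/2192 4729/4384]
step 1: x' = [5410599/3340087, -4021566/3340087], P' = [1485040/3340087 -919586/3340087; -919586/3340087 2691679/3340087]
step 2: x' = [1719350782/1914533575, -100650941/1914533575], P' = [850451116/1914533575 -527787308/1914533575; -527787308/1914533575 1534392454/1914533575]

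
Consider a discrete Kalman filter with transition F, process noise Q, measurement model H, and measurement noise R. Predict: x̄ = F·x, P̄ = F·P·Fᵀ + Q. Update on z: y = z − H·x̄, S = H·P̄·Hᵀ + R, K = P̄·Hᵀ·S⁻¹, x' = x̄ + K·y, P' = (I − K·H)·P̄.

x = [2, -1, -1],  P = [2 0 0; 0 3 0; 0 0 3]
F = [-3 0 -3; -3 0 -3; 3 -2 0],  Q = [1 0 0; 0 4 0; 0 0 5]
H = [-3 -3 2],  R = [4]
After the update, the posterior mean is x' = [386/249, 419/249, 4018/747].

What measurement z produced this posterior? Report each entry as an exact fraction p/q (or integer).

x̄ = F·x = [-3, -3, 8]
P̄ = F·P·Fᵀ + Q = [46 45 -18; 45 49 -18; -18 -18 35]
S = H·P̄·Hᵀ + R = [2241]
K = P̄·Hᵀ·S⁻¹ = [-103/747; -106/747; 178/2241]
x' − x̄ = [1133/249, 1166/249, -1958/747] = K·y
y = (KᵀK)⁻¹·Kᵀ·(x' − x̄) = [-33]
z = y + H·x̄ = [-33] + [34] = [1]

z = [1]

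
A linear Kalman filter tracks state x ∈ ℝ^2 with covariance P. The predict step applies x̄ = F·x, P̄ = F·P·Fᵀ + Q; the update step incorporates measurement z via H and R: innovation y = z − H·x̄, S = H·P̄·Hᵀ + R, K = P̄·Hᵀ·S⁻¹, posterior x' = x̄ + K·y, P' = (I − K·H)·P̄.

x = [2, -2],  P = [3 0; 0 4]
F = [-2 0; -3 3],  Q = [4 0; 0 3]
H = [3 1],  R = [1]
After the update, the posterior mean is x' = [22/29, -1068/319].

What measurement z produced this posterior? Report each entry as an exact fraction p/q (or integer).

x̄ = F·x = [-4, -12]
P̄ = F·P·Fᵀ + Q = [16 18; 18 66]
S = H·P̄·Hᵀ + R = [319]
K = P̄·Hᵀ·S⁻¹ = [6/29; 120/319]
x' − x̄ = [138/29, 2760/319] = K·y
y = (KᵀK)⁻¹·Kᵀ·(x' − x̄) = [23]
z = y + H·x̄ = [23] + [-24] = [-1]

z = [-1]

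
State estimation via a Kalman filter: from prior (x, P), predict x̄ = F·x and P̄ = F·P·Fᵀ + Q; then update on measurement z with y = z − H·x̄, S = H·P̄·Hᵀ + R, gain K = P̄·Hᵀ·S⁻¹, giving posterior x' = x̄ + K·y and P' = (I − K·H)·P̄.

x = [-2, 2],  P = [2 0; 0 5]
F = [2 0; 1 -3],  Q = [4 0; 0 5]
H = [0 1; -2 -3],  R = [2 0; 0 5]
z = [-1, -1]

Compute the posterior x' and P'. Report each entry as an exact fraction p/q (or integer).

x̄ = F·x = [-4, -8]
P̄ = F·P·Fᵀ + Q = [12 4; 4 52]
y = z − H·x̄ = [7, -33]
S = H·P̄·Hᵀ + R = [54 -164; -164 569]
K = P̄·Hᵀ·S⁻¹ = [-1814/1915 -644/1915; 1346/1915 -164/1915]
x' = x̄ + K·y = [894/1915, -486/1915]
P' = (I − K·H)·P̄ = [7052/1915 -3628/1915; -3628/1915 2692/1915]

x' = [894/1915, -486/1915]
P' = [7052/1915 -3628/1915; -3628/1915 2692/1915]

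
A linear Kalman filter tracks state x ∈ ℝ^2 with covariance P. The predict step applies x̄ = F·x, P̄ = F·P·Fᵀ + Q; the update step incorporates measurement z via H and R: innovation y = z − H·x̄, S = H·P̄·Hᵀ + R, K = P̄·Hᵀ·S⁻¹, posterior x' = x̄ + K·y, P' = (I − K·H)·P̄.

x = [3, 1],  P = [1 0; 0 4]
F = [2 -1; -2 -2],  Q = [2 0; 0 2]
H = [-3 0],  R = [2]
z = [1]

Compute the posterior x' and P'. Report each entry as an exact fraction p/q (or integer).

x' = [-5/23, -232/23]
P' = [5/23 2/23; 2/23 470/23]

x̄ = F·x = [5, -8]
P̄ = F·P·Fᵀ + Q = [10 4; 4 22]
y = z − H·x̄ = [16]
S = H·P̄·Hᵀ + R = [92]
K = P̄·Hᵀ·S⁻¹ = [-15/46; -3/23]
x' = x̄ + K·y = [-5/23, -232/23]
P' = (I − K·H)·P̄ = [5/23 2/23; 2/23 470/23]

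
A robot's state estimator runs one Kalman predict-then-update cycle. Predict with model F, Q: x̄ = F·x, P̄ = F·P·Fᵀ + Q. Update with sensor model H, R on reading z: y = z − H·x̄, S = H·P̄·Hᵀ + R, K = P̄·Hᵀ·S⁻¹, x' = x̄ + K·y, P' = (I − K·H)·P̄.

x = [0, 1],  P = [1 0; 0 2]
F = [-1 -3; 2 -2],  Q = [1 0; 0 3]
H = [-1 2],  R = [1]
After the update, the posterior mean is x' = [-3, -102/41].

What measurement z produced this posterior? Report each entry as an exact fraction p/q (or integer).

z = [-2]

x̄ = F·x = [-3, -2]
P̄ = F·P·Fᵀ + Q = [20 10; 10 15]
S = H·P̄·Hᵀ + R = [41]
K = P̄·Hᵀ·S⁻¹ = [0; 20/41]
x' − x̄ = [0, -20/41] = K·y
y = (KᵀK)⁻¹·Kᵀ·(x' − x̄) = [-1]
z = y + H·x̄ = [-1] + [-1] = [-2]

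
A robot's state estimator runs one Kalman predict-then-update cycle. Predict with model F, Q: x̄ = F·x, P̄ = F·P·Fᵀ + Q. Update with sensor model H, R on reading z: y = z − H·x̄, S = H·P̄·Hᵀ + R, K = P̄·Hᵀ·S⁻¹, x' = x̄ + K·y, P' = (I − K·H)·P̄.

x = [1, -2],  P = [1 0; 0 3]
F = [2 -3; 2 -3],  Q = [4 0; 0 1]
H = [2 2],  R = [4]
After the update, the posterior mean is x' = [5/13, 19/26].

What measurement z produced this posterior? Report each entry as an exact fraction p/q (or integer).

x̄ = F·x = [8, 8]
P̄ = F·P·Fᵀ + Q = [35 31; 31 32]
S = H·P̄·Hᵀ + R = [520]
K = P̄·Hᵀ·S⁻¹ = [33/130; 63/260]
x' − x̄ = [-99/13, -189/26] = K·y
y = (KᵀK)⁻¹·Kᵀ·(x' − x̄) = [-30]
z = y + H·x̄ = [-30] + [32] = [2]

z = [2]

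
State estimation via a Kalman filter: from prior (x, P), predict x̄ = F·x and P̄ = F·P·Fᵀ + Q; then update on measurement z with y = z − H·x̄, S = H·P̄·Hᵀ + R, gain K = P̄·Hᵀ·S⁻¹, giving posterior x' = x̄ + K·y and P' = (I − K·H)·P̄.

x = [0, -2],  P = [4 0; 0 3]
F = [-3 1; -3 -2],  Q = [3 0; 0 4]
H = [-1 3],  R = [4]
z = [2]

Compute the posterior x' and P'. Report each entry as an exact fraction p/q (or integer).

x' = [-622/167, -88/167]
P' = [5862/167 1986/167; 1986/167 746/167]

x̄ = F·x = [-2, 4]
P̄ = F·P·Fᵀ + Q = [42 30; 30 52]
y = z − H·x̄ = [-12]
S = H·P̄·Hᵀ + R = [334]
K = P̄·Hᵀ·S⁻¹ = [24/167; 63/167]
x' = x̄ + K·y = [-622/167, -88/167]
P' = (I − K·H)·P̄ = [5862/167 1986/167; 1986/167 746/167]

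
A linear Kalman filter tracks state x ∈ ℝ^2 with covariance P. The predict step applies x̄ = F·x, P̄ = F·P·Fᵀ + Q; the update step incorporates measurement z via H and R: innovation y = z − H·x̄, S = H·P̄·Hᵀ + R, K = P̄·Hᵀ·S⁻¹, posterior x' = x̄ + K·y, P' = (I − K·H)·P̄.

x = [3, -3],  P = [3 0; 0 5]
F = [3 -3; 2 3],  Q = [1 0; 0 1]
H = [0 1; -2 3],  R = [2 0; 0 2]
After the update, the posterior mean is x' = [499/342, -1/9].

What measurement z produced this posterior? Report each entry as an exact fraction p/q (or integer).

x̄ = F·x = [18, -3]
P̄ = F·P·Fᵀ + Q = [73 -27; -27 58]
S = H·P̄·Hᵀ + R = [60 228; 228 1140]
K = P̄·Hᵀ·S⁻¹ = [23/18 -311/684; 31/36 1/36]
x' − x̄ = [-5657/342, 26/9] = K·y
y = (KᵀK)⁻¹·Kᵀ·(x' − x̄) = [2, 42]
z = y + H·x̄ = [2, 42] + [-3, -45] = [-1, -3]

z = [-1, -3]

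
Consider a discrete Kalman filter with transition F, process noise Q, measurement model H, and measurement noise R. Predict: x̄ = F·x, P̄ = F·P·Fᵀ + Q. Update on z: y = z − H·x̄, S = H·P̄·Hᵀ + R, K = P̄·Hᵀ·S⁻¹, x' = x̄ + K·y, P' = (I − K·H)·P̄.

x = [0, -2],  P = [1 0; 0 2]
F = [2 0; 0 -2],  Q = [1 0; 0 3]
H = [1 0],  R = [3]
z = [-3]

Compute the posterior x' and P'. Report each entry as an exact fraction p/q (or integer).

x' = [-15/8, 4]
P' = [15/8 0; 0 11]

x̄ = F·x = [0, 4]
P̄ = F·P·Fᵀ + Q = [5 0; 0 11]
y = z − H·x̄ = [-3]
S = H·P̄·Hᵀ + R = [8]
K = P̄·Hᵀ·S⁻¹ = [5/8; 0]
x' = x̄ + K·y = [-15/8, 4]
P' = (I − K·H)·P̄ = [15/8 0; 0 11]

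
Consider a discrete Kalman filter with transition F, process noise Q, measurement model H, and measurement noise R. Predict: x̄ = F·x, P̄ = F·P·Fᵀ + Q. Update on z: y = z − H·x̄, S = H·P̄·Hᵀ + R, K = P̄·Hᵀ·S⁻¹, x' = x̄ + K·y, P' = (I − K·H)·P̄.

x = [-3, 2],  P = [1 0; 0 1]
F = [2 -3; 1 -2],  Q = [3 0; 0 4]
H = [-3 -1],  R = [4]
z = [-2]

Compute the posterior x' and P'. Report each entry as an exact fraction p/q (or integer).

x' = [12/41, 10/41]
P' = [144/205 -208/205; -208/205 756/205]

x̄ = F·x = [-12, -7]
P̄ = F·P·Fᵀ + Q = [16 8; 8 9]
y = z − H·x̄ = [-45]
S = H·P̄·Hᵀ + R = [205]
K = P̄·Hᵀ·S⁻¹ = [-56/205; -33/205]
x' = x̄ + K·y = [12/41, 10/41]
P' = (I − K·H)·P̄ = [144/205 -208/205; -208/205 756/205]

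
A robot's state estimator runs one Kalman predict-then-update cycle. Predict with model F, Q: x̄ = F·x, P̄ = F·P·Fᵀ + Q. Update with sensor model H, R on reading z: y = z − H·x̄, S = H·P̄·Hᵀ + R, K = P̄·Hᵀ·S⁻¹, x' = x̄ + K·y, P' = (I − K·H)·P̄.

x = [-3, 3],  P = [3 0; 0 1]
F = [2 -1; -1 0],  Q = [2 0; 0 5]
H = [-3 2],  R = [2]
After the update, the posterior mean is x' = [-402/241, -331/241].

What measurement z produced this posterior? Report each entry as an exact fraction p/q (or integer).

z = [2]

x̄ = F·x = [-9, 3]
P̄ = F·P·Fᵀ + Q = [15 -6; -6 8]
S = H·P̄·Hᵀ + R = [241]
K = P̄·Hᵀ·S⁻¹ = [-57/241; 34/241]
x' − x̄ = [1767/241, -1054/241] = K·y
y = (KᵀK)⁻¹·Kᵀ·(x' − x̄) = [-31]
z = y + H·x̄ = [-31] + [33] = [2]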